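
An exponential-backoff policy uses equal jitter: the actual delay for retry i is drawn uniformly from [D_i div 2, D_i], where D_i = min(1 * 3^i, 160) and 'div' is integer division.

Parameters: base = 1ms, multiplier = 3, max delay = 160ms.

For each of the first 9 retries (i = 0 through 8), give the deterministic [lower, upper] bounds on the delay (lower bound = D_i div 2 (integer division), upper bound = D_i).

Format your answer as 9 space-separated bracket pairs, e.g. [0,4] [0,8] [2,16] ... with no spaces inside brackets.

Answer: [0,1] [1,3] [4,9] [13,27] [40,81] [80,160] [80,160] [80,160] [80,160]

Derivation:
Computing bounds per retry:
  i=0: D_i=min(1*3^0,160)=1, bounds=[0,1]
  i=1: D_i=min(1*3^1,160)=3, bounds=[1,3]
  i=2: D_i=min(1*3^2,160)=9, bounds=[4,9]
  i=3: D_i=min(1*3^3,160)=27, bounds=[13,27]
  i=4: D_i=min(1*3^4,160)=81, bounds=[40,81]
  i=5: D_i=min(1*3^5,160)=160, bounds=[80,160]
  i=6: D_i=min(1*3^6,160)=160, bounds=[80,160]
  i=7: D_i=min(1*3^7,160)=160, bounds=[80,160]
  i=8: D_i=min(1*3^8,160)=160, bounds=[80,160]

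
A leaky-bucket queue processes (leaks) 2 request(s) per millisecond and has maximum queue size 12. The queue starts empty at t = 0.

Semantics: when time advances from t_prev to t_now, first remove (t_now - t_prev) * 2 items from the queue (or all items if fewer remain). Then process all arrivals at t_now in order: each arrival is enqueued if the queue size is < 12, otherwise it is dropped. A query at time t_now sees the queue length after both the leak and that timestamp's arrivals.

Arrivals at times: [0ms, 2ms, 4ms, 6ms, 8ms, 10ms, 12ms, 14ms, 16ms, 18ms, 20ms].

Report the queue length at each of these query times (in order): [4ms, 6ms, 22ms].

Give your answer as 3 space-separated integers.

Queue lengths at query times:
  query t=4ms: backlog = 1
  query t=6ms: backlog = 1
  query t=22ms: backlog = 0

Answer: 1 1 0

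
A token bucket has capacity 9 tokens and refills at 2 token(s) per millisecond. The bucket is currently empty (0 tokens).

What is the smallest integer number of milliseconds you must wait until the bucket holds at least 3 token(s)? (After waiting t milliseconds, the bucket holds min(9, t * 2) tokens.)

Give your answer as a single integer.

Need t * 2 >= 3, so t >= 3/2.
Smallest integer t = ceil(3/2) = 2.

Answer: 2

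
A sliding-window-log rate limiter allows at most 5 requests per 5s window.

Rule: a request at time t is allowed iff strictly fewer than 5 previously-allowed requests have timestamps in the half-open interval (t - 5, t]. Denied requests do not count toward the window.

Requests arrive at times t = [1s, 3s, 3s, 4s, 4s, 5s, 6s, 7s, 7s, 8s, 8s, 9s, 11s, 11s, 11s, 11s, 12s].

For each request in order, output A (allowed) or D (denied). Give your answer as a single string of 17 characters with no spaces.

Tracking allowed requests in the window:
  req#1 t=1s: ALLOW
  req#2 t=3s: ALLOW
  req#3 t=3s: ALLOW
  req#4 t=4s: ALLOW
  req#5 t=4s: ALLOW
  req#6 t=5s: DENY
  req#7 t=6s: ALLOW
  req#8 t=7s: DENY
  req#9 t=7s: DENY
  req#10 t=8s: ALLOW
  req#11 t=8s: ALLOW
  req#12 t=9s: ALLOW
  req#13 t=11s: ALLOW
  req#14 t=11s: ALLOW
  req#15 t=11s: DENY
  req#16 t=11s: DENY
  req#17 t=12s: DENY

Answer: AAAAADADDAAAAADDD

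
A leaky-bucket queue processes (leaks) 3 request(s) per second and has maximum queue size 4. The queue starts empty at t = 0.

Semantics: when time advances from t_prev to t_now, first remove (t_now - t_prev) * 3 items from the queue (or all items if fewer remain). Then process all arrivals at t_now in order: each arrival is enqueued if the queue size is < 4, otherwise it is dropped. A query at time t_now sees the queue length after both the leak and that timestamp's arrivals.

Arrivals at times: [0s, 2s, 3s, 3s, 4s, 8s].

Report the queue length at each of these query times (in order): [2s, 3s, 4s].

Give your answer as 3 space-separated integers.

Queue lengths at query times:
  query t=2s: backlog = 1
  query t=3s: backlog = 2
  query t=4s: backlog = 1

Answer: 1 2 1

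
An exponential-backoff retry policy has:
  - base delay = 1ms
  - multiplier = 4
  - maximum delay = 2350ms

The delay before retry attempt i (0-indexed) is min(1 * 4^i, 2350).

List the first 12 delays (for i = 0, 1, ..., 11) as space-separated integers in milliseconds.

Computing each delay:
  i=0: min(1*4^0, 2350) = 1
  i=1: min(1*4^1, 2350) = 4
  i=2: min(1*4^2, 2350) = 16
  i=3: min(1*4^3, 2350) = 64
  i=4: min(1*4^4, 2350) = 256
  i=5: min(1*4^5, 2350) = 1024
  i=6: min(1*4^6, 2350) = 2350
  i=7: min(1*4^7, 2350) = 2350
  i=8: min(1*4^8, 2350) = 2350
  i=9: min(1*4^9, 2350) = 2350
  i=10: min(1*4^10, 2350) = 2350
  i=11: min(1*4^11, 2350) = 2350

Answer: 1 4 16 64 256 1024 2350 2350 2350 2350 2350 2350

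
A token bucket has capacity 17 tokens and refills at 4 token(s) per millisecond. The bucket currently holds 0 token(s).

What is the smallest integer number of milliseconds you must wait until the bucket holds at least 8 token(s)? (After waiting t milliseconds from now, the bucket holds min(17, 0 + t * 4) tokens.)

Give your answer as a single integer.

Answer: 2

Derivation:
Need 0 + t * 4 >= 8, so t >= 8/4.
Smallest integer t = ceil(8/4) = 2.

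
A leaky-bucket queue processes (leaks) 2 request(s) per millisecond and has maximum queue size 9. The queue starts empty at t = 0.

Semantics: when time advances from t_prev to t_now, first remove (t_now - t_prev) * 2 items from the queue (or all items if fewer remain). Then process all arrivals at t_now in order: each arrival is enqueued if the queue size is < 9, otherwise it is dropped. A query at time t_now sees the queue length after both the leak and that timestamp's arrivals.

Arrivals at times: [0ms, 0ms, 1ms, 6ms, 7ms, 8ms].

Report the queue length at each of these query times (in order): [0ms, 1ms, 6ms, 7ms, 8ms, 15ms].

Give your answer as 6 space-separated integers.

Queue lengths at query times:
  query t=0ms: backlog = 2
  query t=1ms: backlog = 1
  query t=6ms: backlog = 1
  query t=7ms: backlog = 1
  query t=8ms: backlog = 1
  query t=15ms: backlog = 0

Answer: 2 1 1 1 1 0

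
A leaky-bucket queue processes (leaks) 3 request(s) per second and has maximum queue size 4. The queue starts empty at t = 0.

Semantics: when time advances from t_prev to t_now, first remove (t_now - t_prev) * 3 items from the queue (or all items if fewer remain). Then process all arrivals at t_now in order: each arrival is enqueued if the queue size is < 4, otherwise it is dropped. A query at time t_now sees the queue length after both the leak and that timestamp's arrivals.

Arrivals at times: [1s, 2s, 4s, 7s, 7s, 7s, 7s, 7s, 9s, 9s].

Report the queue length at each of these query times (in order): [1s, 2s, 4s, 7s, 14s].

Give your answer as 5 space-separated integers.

Queue lengths at query times:
  query t=1s: backlog = 1
  query t=2s: backlog = 1
  query t=4s: backlog = 1
  query t=7s: backlog = 4
  query t=14s: backlog = 0

Answer: 1 1 1 4 0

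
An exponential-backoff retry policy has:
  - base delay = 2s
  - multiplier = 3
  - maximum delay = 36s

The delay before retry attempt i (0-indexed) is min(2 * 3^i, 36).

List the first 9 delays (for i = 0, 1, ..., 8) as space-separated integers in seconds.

Computing each delay:
  i=0: min(2*3^0, 36) = 2
  i=1: min(2*3^1, 36) = 6
  i=2: min(2*3^2, 36) = 18
  i=3: min(2*3^3, 36) = 36
  i=4: min(2*3^4, 36) = 36
  i=5: min(2*3^5, 36) = 36
  i=6: min(2*3^6, 36) = 36
  i=7: min(2*3^7, 36) = 36
  i=8: min(2*3^8, 36) = 36

Answer: 2 6 18 36 36 36 36 36 36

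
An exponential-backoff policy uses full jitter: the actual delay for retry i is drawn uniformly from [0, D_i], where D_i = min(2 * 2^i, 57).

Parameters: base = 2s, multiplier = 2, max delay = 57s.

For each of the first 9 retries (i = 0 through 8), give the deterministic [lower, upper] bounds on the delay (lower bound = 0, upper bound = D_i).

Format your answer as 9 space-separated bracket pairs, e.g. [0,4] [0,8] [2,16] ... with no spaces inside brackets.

Answer: [0,2] [0,4] [0,8] [0,16] [0,32] [0,57] [0,57] [0,57] [0,57]

Derivation:
Computing bounds per retry:
  i=0: D_i=min(2*2^0,57)=2, bounds=[0,2]
  i=1: D_i=min(2*2^1,57)=4, bounds=[0,4]
  i=2: D_i=min(2*2^2,57)=8, bounds=[0,8]
  i=3: D_i=min(2*2^3,57)=16, bounds=[0,16]
  i=4: D_i=min(2*2^4,57)=32, bounds=[0,32]
  i=5: D_i=min(2*2^5,57)=57, bounds=[0,57]
  i=6: D_i=min(2*2^6,57)=57, bounds=[0,57]
  i=7: D_i=min(2*2^7,57)=57, bounds=[0,57]
  i=8: D_i=min(2*2^8,57)=57, bounds=[0,57]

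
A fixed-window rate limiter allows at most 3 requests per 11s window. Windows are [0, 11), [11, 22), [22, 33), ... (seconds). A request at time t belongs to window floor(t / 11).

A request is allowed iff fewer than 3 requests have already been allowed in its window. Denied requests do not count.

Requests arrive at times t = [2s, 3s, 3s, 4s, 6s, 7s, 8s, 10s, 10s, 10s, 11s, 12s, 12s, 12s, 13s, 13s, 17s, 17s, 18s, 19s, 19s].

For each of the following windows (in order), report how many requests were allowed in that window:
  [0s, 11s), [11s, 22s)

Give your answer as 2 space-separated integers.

Processing requests:
  req#1 t=2s (window 0): ALLOW
  req#2 t=3s (window 0): ALLOW
  req#3 t=3s (window 0): ALLOW
  req#4 t=4s (window 0): DENY
  req#5 t=6s (window 0): DENY
  req#6 t=7s (window 0): DENY
  req#7 t=8s (window 0): DENY
  req#8 t=10s (window 0): DENY
  req#9 t=10s (window 0): DENY
  req#10 t=10s (window 0): DENY
  req#11 t=11s (window 1): ALLOW
  req#12 t=12s (window 1): ALLOW
  req#13 t=12s (window 1): ALLOW
  req#14 t=12s (window 1): DENY
  req#15 t=13s (window 1): DENY
  req#16 t=13s (window 1): DENY
  req#17 t=17s (window 1): DENY
  req#18 t=17s (window 1): DENY
  req#19 t=18s (window 1): DENY
  req#20 t=19s (window 1): DENY
  req#21 t=19s (window 1): DENY

Allowed counts by window: 3 3

Answer: 3 3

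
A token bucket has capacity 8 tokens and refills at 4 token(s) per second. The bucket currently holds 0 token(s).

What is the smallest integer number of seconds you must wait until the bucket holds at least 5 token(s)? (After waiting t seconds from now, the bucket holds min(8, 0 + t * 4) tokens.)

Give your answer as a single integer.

Answer: 2

Derivation:
Need 0 + t * 4 >= 5, so t >= 5/4.
Smallest integer t = ceil(5/4) = 2.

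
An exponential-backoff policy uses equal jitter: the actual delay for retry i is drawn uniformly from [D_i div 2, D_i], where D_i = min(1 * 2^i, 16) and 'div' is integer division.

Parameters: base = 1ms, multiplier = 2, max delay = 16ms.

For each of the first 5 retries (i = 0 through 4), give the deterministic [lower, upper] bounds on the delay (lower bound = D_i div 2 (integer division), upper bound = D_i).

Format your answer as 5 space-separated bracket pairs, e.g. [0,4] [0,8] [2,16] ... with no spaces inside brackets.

Answer: [0,1] [1,2] [2,4] [4,8] [8,16]

Derivation:
Computing bounds per retry:
  i=0: D_i=min(1*2^0,16)=1, bounds=[0,1]
  i=1: D_i=min(1*2^1,16)=2, bounds=[1,2]
  i=2: D_i=min(1*2^2,16)=4, bounds=[2,4]
  i=3: D_i=min(1*2^3,16)=8, bounds=[4,8]
  i=4: D_i=min(1*2^4,16)=16, bounds=[8,16]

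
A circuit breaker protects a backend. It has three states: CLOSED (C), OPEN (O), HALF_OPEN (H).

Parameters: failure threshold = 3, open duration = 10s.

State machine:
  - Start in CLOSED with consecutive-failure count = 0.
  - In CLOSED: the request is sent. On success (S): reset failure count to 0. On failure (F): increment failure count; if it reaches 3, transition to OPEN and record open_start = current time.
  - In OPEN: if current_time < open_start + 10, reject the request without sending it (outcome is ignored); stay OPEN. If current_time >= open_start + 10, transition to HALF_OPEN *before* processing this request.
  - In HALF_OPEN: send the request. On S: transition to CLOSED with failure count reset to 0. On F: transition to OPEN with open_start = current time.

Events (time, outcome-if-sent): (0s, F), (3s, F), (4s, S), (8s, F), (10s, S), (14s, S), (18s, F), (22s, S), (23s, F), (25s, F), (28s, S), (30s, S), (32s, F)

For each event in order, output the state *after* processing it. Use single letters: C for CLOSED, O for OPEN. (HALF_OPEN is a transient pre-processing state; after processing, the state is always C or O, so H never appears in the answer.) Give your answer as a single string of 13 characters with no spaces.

Answer: CCCCCCCCCCCCC

Derivation:
State after each event:
  event#1 t=0s outcome=F: state=CLOSED
  event#2 t=3s outcome=F: state=CLOSED
  event#3 t=4s outcome=S: state=CLOSED
  event#4 t=8s outcome=F: state=CLOSED
  event#5 t=10s outcome=S: state=CLOSED
  event#6 t=14s outcome=S: state=CLOSED
  event#7 t=18s outcome=F: state=CLOSED
  event#8 t=22s outcome=S: state=CLOSED
  event#9 t=23s outcome=F: state=CLOSED
  event#10 t=25s outcome=F: state=CLOSED
  event#11 t=28s outcome=S: state=CLOSED
  event#12 t=30s outcome=S: state=CLOSED
  event#13 t=32s outcome=F: state=CLOSED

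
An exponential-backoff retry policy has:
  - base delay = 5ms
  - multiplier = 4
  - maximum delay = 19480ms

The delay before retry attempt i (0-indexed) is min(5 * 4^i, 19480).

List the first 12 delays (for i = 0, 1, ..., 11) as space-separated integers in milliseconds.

Computing each delay:
  i=0: min(5*4^0, 19480) = 5
  i=1: min(5*4^1, 19480) = 20
  i=2: min(5*4^2, 19480) = 80
  i=3: min(5*4^3, 19480) = 320
  i=4: min(5*4^4, 19480) = 1280
  i=5: min(5*4^5, 19480) = 5120
  i=6: min(5*4^6, 19480) = 19480
  i=7: min(5*4^7, 19480) = 19480
  i=8: min(5*4^8, 19480) = 19480
  i=9: min(5*4^9, 19480) = 19480
  i=10: min(5*4^10, 19480) = 19480
  i=11: min(5*4^11, 19480) = 19480

Answer: 5 20 80 320 1280 5120 19480 19480 19480 19480 19480 19480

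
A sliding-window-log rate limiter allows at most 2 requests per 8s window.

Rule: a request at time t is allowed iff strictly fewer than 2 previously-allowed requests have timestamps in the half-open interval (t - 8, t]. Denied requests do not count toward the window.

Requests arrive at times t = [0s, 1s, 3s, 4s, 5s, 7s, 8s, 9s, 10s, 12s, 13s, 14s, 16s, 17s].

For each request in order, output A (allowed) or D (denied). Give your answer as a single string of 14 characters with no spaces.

Answer: AADDDDAADDDDAA

Derivation:
Tracking allowed requests in the window:
  req#1 t=0s: ALLOW
  req#2 t=1s: ALLOW
  req#3 t=3s: DENY
  req#4 t=4s: DENY
  req#5 t=5s: DENY
  req#6 t=7s: DENY
  req#7 t=8s: ALLOW
  req#8 t=9s: ALLOW
  req#9 t=10s: DENY
  req#10 t=12s: DENY
  req#11 t=13s: DENY
  req#12 t=14s: DENY
  req#13 t=16s: ALLOW
  req#14 t=17s: ALLOW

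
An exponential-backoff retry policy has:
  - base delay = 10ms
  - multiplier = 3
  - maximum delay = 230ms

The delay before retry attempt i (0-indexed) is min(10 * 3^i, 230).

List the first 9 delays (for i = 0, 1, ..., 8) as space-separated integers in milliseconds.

Computing each delay:
  i=0: min(10*3^0, 230) = 10
  i=1: min(10*3^1, 230) = 30
  i=2: min(10*3^2, 230) = 90
  i=3: min(10*3^3, 230) = 230
  i=4: min(10*3^4, 230) = 230
  i=5: min(10*3^5, 230) = 230
  i=6: min(10*3^6, 230) = 230
  i=7: min(10*3^7, 230) = 230
  i=8: min(10*3^8, 230) = 230

Answer: 10 30 90 230 230 230 230 230 230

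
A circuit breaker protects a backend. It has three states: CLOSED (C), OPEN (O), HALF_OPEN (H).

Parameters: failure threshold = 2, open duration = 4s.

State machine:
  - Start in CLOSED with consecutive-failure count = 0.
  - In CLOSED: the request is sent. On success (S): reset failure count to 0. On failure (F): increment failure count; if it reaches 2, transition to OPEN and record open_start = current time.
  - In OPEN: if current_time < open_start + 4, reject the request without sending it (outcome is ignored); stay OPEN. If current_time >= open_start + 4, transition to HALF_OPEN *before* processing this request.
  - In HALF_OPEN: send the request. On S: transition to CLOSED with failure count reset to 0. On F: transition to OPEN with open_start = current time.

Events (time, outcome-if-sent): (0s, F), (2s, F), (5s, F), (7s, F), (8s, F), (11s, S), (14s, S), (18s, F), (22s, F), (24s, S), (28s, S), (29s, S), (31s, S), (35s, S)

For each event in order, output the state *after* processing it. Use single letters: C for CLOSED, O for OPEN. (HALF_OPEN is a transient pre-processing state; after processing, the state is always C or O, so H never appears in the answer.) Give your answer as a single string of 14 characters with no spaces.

Answer: COOOOCCCOOCCCC

Derivation:
State after each event:
  event#1 t=0s outcome=F: state=CLOSED
  event#2 t=2s outcome=F: state=OPEN
  event#3 t=5s outcome=F: state=OPEN
  event#4 t=7s outcome=F: state=OPEN
  event#5 t=8s outcome=F: state=OPEN
  event#6 t=11s outcome=S: state=CLOSED
  event#7 t=14s outcome=S: state=CLOSED
  event#8 t=18s outcome=F: state=CLOSED
  event#9 t=22s outcome=F: state=OPEN
  event#10 t=24s outcome=S: state=OPEN
  event#11 t=28s outcome=S: state=CLOSED
  event#12 t=29s outcome=S: state=CLOSED
  event#13 t=31s outcome=S: state=CLOSED
  event#14 t=35s outcome=S: state=CLOSED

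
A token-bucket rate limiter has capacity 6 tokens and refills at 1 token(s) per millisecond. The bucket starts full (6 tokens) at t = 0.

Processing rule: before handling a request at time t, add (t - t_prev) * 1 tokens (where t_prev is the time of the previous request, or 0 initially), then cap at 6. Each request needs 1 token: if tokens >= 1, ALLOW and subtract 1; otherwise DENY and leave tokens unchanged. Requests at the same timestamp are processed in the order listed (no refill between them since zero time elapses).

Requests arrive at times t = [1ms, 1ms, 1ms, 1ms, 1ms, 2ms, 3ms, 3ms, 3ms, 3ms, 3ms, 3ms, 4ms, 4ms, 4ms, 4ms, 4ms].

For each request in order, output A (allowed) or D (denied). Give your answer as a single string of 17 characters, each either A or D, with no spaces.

Answer: AAAAAAAADDDDADDDD

Derivation:
Simulating step by step:
  req#1 t=1ms: ALLOW
  req#2 t=1ms: ALLOW
  req#3 t=1ms: ALLOW
  req#4 t=1ms: ALLOW
  req#5 t=1ms: ALLOW
  req#6 t=2ms: ALLOW
  req#7 t=3ms: ALLOW
  req#8 t=3ms: ALLOW
  req#9 t=3ms: DENY
  req#10 t=3ms: DENY
  req#11 t=3ms: DENY
  req#12 t=3ms: DENY
  req#13 t=4ms: ALLOW
  req#14 t=4ms: DENY
  req#15 t=4ms: DENY
  req#16 t=4ms: DENY
  req#17 t=4ms: DENY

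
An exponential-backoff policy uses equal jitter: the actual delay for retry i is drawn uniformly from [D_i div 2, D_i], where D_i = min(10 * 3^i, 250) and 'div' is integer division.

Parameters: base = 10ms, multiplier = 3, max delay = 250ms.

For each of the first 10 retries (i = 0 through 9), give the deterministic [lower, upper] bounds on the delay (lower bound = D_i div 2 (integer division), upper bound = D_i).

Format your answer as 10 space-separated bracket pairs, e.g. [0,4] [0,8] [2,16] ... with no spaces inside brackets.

Answer: [5,10] [15,30] [45,90] [125,250] [125,250] [125,250] [125,250] [125,250] [125,250] [125,250]

Derivation:
Computing bounds per retry:
  i=0: D_i=min(10*3^0,250)=10, bounds=[5,10]
  i=1: D_i=min(10*3^1,250)=30, bounds=[15,30]
  i=2: D_i=min(10*3^2,250)=90, bounds=[45,90]
  i=3: D_i=min(10*3^3,250)=250, bounds=[125,250]
  i=4: D_i=min(10*3^4,250)=250, bounds=[125,250]
  i=5: D_i=min(10*3^5,250)=250, bounds=[125,250]
  i=6: D_i=min(10*3^6,250)=250, bounds=[125,250]
  i=7: D_i=min(10*3^7,250)=250, bounds=[125,250]
  i=8: D_i=min(10*3^8,250)=250, bounds=[125,250]
  i=9: D_i=min(10*3^9,250)=250, bounds=[125,250]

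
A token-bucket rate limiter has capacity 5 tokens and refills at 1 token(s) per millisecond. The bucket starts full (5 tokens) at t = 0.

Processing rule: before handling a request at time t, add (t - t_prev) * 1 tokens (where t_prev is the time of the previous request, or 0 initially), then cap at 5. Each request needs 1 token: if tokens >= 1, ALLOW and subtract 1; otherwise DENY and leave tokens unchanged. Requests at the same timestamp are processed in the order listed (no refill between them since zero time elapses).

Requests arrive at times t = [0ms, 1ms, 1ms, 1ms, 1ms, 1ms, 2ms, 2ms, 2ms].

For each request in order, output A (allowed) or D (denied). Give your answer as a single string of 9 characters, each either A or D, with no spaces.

Simulating step by step:
  req#1 t=0ms: ALLOW
  req#2 t=1ms: ALLOW
  req#3 t=1ms: ALLOW
  req#4 t=1ms: ALLOW
  req#5 t=1ms: ALLOW
  req#6 t=1ms: ALLOW
  req#7 t=2ms: ALLOW
  req#8 t=2ms: DENY
  req#9 t=2ms: DENY

Answer: AAAAAAADD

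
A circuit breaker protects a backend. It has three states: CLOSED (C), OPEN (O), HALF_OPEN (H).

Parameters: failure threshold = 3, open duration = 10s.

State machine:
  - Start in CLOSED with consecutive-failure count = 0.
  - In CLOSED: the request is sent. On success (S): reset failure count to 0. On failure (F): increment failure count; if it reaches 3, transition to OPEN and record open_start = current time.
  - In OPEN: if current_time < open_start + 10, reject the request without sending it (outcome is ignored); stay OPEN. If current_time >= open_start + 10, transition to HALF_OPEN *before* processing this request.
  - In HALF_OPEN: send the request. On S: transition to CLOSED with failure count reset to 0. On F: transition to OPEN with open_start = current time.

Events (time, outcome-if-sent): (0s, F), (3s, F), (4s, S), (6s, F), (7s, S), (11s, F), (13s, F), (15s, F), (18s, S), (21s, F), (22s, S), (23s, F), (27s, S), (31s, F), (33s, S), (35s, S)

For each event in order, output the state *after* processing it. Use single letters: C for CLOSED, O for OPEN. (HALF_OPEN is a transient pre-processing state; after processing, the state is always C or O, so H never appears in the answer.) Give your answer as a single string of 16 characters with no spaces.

Answer: CCCCCCCOOOOOCCCC

Derivation:
State after each event:
  event#1 t=0s outcome=F: state=CLOSED
  event#2 t=3s outcome=F: state=CLOSED
  event#3 t=4s outcome=S: state=CLOSED
  event#4 t=6s outcome=F: state=CLOSED
  event#5 t=7s outcome=S: state=CLOSED
  event#6 t=11s outcome=F: state=CLOSED
  event#7 t=13s outcome=F: state=CLOSED
  event#8 t=15s outcome=F: state=OPEN
  event#9 t=18s outcome=S: state=OPEN
  event#10 t=21s outcome=F: state=OPEN
  event#11 t=22s outcome=S: state=OPEN
  event#12 t=23s outcome=F: state=OPEN
  event#13 t=27s outcome=S: state=CLOSED
  event#14 t=31s outcome=F: state=CLOSED
  event#15 t=33s outcome=S: state=CLOSED
  event#16 t=35s outcome=S: state=CLOSED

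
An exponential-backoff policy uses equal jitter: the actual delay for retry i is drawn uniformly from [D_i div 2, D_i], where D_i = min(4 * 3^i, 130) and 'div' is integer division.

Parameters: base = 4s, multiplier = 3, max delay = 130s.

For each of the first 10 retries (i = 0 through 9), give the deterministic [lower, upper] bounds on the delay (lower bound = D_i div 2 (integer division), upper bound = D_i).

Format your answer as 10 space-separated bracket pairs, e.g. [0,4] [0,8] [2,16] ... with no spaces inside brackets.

Answer: [2,4] [6,12] [18,36] [54,108] [65,130] [65,130] [65,130] [65,130] [65,130] [65,130]

Derivation:
Computing bounds per retry:
  i=0: D_i=min(4*3^0,130)=4, bounds=[2,4]
  i=1: D_i=min(4*3^1,130)=12, bounds=[6,12]
  i=2: D_i=min(4*3^2,130)=36, bounds=[18,36]
  i=3: D_i=min(4*3^3,130)=108, bounds=[54,108]
  i=4: D_i=min(4*3^4,130)=130, bounds=[65,130]
  i=5: D_i=min(4*3^5,130)=130, bounds=[65,130]
  i=6: D_i=min(4*3^6,130)=130, bounds=[65,130]
  i=7: D_i=min(4*3^7,130)=130, bounds=[65,130]
  i=8: D_i=min(4*3^8,130)=130, bounds=[65,130]
  i=9: D_i=min(4*3^9,130)=130, bounds=[65,130]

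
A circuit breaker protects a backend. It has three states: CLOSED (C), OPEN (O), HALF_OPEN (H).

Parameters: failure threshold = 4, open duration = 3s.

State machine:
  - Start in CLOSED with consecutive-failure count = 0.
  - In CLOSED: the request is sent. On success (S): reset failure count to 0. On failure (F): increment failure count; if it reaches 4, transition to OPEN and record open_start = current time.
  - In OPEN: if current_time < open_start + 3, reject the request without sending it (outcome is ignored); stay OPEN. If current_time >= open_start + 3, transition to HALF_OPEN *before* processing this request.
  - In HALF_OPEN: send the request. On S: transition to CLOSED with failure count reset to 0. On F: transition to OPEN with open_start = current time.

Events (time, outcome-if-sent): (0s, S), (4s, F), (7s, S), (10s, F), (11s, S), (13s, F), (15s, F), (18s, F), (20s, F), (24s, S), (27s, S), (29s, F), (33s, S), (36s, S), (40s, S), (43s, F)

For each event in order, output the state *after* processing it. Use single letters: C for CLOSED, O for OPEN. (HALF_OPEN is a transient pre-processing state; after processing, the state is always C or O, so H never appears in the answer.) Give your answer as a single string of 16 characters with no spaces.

Answer: CCCCCCCCOCCCCCCC

Derivation:
State after each event:
  event#1 t=0s outcome=S: state=CLOSED
  event#2 t=4s outcome=F: state=CLOSED
  event#3 t=7s outcome=S: state=CLOSED
  event#4 t=10s outcome=F: state=CLOSED
  event#5 t=11s outcome=S: state=CLOSED
  event#6 t=13s outcome=F: state=CLOSED
  event#7 t=15s outcome=F: state=CLOSED
  event#8 t=18s outcome=F: state=CLOSED
  event#9 t=20s outcome=F: state=OPEN
  event#10 t=24s outcome=S: state=CLOSED
  event#11 t=27s outcome=S: state=CLOSED
  event#12 t=29s outcome=F: state=CLOSED
  event#13 t=33s outcome=S: state=CLOSED
  event#14 t=36s outcome=S: state=CLOSED
  event#15 t=40s outcome=S: state=CLOSED
  event#16 t=43s outcome=F: state=CLOSED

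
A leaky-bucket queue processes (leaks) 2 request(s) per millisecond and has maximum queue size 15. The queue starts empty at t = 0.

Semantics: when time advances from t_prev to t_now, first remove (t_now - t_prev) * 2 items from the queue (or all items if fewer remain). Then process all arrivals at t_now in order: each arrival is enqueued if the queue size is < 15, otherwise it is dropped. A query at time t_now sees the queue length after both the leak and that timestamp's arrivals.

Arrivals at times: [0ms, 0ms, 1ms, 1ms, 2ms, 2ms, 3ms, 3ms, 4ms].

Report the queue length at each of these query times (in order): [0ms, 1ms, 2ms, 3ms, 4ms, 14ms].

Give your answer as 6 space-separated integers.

Queue lengths at query times:
  query t=0ms: backlog = 2
  query t=1ms: backlog = 2
  query t=2ms: backlog = 2
  query t=3ms: backlog = 2
  query t=4ms: backlog = 1
  query t=14ms: backlog = 0

Answer: 2 2 2 2 1 0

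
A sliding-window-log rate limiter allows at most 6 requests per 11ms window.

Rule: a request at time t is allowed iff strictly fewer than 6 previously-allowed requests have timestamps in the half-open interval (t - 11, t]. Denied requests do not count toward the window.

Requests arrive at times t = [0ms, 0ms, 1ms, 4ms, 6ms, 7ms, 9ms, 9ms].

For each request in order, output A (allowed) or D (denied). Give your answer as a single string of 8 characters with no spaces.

Answer: AAAAAADD

Derivation:
Tracking allowed requests in the window:
  req#1 t=0ms: ALLOW
  req#2 t=0ms: ALLOW
  req#3 t=1ms: ALLOW
  req#4 t=4ms: ALLOW
  req#5 t=6ms: ALLOW
  req#6 t=7ms: ALLOW
  req#7 t=9ms: DENY
  req#8 t=9ms: DENY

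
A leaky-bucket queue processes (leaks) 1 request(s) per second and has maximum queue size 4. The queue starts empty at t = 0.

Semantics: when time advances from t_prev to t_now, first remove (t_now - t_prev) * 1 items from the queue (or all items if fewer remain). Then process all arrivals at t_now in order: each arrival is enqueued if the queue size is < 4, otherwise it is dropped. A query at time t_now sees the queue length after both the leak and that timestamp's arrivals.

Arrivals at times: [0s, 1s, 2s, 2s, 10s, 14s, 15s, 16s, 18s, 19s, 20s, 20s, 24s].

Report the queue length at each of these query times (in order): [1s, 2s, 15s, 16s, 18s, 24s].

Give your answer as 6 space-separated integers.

Answer: 1 2 1 1 1 1

Derivation:
Queue lengths at query times:
  query t=1s: backlog = 1
  query t=2s: backlog = 2
  query t=15s: backlog = 1
  query t=16s: backlog = 1
  query t=18s: backlog = 1
  query t=24s: backlog = 1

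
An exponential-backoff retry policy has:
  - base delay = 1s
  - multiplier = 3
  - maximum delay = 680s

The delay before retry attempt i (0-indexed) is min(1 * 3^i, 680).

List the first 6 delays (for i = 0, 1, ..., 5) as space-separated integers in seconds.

Answer: 1 3 9 27 81 243

Derivation:
Computing each delay:
  i=0: min(1*3^0, 680) = 1
  i=1: min(1*3^1, 680) = 3
  i=2: min(1*3^2, 680) = 9
  i=3: min(1*3^3, 680) = 27
  i=4: min(1*3^4, 680) = 81
  i=5: min(1*3^5, 680) = 243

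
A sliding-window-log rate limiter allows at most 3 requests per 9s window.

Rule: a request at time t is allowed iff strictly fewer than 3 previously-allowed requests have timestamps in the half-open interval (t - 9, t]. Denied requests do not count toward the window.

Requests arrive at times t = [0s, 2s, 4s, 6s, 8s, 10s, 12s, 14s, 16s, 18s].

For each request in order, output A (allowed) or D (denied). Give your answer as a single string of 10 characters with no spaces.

Tracking allowed requests in the window:
  req#1 t=0s: ALLOW
  req#2 t=2s: ALLOW
  req#3 t=4s: ALLOW
  req#4 t=6s: DENY
  req#5 t=8s: DENY
  req#6 t=10s: ALLOW
  req#7 t=12s: ALLOW
  req#8 t=14s: ALLOW
  req#9 t=16s: DENY
  req#10 t=18s: DENY

Answer: AAADDAAADD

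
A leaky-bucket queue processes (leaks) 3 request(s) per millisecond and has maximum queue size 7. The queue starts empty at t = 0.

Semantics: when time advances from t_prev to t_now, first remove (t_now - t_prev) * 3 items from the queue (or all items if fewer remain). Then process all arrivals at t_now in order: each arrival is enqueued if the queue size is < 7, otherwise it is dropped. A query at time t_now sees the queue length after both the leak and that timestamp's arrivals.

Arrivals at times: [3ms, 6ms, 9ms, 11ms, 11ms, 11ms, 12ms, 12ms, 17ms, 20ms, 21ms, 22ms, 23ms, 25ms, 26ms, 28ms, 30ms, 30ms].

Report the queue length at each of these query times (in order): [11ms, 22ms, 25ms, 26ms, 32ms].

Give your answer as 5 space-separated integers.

Answer: 3 1 1 1 0

Derivation:
Queue lengths at query times:
  query t=11ms: backlog = 3
  query t=22ms: backlog = 1
  query t=25ms: backlog = 1
  query t=26ms: backlog = 1
  query t=32ms: backlog = 0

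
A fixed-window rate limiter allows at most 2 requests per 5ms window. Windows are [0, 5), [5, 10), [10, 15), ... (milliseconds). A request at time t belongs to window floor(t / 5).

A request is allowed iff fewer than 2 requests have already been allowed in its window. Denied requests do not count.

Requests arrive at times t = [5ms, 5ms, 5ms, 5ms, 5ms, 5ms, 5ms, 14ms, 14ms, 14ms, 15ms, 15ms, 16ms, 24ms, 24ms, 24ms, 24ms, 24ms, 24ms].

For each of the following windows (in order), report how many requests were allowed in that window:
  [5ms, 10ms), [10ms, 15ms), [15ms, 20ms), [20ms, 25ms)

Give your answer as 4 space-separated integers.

Answer: 2 2 2 2

Derivation:
Processing requests:
  req#1 t=5ms (window 1): ALLOW
  req#2 t=5ms (window 1): ALLOW
  req#3 t=5ms (window 1): DENY
  req#4 t=5ms (window 1): DENY
  req#5 t=5ms (window 1): DENY
  req#6 t=5ms (window 1): DENY
  req#7 t=5ms (window 1): DENY
  req#8 t=14ms (window 2): ALLOW
  req#9 t=14ms (window 2): ALLOW
  req#10 t=14ms (window 2): DENY
  req#11 t=15ms (window 3): ALLOW
  req#12 t=15ms (window 3): ALLOW
  req#13 t=16ms (window 3): DENY
  req#14 t=24ms (window 4): ALLOW
  req#15 t=24ms (window 4): ALLOW
  req#16 t=24ms (window 4): DENY
  req#17 t=24ms (window 4): DENY
  req#18 t=24ms (window 4): DENY
  req#19 t=24ms (window 4): DENY

Allowed counts by window: 2 2 2 2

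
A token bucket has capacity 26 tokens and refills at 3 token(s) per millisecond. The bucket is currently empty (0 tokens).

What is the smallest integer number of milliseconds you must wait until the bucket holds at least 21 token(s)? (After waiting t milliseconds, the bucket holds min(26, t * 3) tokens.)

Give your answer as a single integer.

Answer: 7

Derivation:
Need t * 3 >= 21, so t >= 21/3.
Smallest integer t = ceil(21/3) = 7.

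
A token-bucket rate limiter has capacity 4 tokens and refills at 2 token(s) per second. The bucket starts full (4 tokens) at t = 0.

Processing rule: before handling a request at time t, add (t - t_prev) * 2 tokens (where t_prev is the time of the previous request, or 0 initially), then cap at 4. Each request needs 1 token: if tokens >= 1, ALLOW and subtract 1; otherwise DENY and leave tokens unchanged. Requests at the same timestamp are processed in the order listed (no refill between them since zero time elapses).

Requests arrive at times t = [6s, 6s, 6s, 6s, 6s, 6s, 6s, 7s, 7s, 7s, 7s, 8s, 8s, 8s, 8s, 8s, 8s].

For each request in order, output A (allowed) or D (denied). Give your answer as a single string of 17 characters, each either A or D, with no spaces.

Answer: AAAADDDAADDAADDDD

Derivation:
Simulating step by step:
  req#1 t=6s: ALLOW
  req#2 t=6s: ALLOW
  req#3 t=6s: ALLOW
  req#4 t=6s: ALLOW
  req#5 t=6s: DENY
  req#6 t=6s: DENY
  req#7 t=6s: DENY
  req#8 t=7s: ALLOW
  req#9 t=7s: ALLOW
  req#10 t=7s: DENY
  req#11 t=7s: DENY
  req#12 t=8s: ALLOW
  req#13 t=8s: ALLOW
  req#14 t=8s: DENY
  req#15 t=8s: DENY
  req#16 t=8s: DENY
  req#17 t=8s: DENY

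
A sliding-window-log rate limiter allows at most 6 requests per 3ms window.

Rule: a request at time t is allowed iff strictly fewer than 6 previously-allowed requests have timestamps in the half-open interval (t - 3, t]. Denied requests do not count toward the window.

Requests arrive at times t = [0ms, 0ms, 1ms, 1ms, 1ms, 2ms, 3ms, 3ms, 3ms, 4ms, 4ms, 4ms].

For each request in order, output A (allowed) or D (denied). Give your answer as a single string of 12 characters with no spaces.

Answer: AAAAAAAADAAA

Derivation:
Tracking allowed requests in the window:
  req#1 t=0ms: ALLOW
  req#2 t=0ms: ALLOW
  req#3 t=1ms: ALLOW
  req#4 t=1ms: ALLOW
  req#5 t=1ms: ALLOW
  req#6 t=2ms: ALLOW
  req#7 t=3ms: ALLOW
  req#8 t=3ms: ALLOW
  req#9 t=3ms: DENY
  req#10 t=4ms: ALLOW
  req#11 t=4ms: ALLOW
  req#12 t=4ms: ALLOW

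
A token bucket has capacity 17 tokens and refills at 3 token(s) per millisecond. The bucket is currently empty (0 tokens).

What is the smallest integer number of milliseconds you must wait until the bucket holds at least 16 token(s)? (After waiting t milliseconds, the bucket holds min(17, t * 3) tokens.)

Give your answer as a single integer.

Answer: 6

Derivation:
Need t * 3 >= 16, so t >= 16/3.
Smallest integer t = ceil(16/3) = 6.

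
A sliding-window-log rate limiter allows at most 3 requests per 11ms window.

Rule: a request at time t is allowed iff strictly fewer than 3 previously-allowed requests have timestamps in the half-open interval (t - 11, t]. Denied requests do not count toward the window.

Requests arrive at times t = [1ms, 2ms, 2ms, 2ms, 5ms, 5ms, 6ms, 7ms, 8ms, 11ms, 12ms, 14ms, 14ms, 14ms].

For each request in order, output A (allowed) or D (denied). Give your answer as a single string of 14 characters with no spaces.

Answer: AAADDDDDDDAAAD

Derivation:
Tracking allowed requests in the window:
  req#1 t=1ms: ALLOW
  req#2 t=2ms: ALLOW
  req#3 t=2ms: ALLOW
  req#4 t=2ms: DENY
  req#5 t=5ms: DENY
  req#6 t=5ms: DENY
  req#7 t=6ms: DENY
  req#8 t=7ms: DENY
  req#9 t=8ms: DENY
  req#10 t=11ms: DENY
  req#11 t=12ms: ALLOW
  req#12 t=14ms: ALLOW
  req#13 t=14ms: ALLOW
  req#14 t=14ms: DENY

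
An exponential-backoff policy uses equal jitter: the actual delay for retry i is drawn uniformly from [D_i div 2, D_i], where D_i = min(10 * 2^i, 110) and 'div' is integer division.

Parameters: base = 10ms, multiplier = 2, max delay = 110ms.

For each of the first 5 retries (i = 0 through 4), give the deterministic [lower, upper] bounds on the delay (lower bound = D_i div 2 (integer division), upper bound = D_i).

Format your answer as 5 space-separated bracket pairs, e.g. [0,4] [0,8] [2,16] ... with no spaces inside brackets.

Answer: [5,10] [10,20] [20,40] [40,80] [55,110]

Derivation:
Computing bounds per retry:
  i=0: D_i=min(10*2^0,110)=10, bounds=[5,10]
  i=1: D_i=min(10*2^1,110)=20, bounds=[10,20]
  i=2: D_i=min(10*2^2,110)=40, bounds=[20,40]
  i=3: D_i=min(10*2^3,110)=80, bounds=[40,80]
  i=4: D_i=min(10*2^4,110)=110, bounds=[55,110]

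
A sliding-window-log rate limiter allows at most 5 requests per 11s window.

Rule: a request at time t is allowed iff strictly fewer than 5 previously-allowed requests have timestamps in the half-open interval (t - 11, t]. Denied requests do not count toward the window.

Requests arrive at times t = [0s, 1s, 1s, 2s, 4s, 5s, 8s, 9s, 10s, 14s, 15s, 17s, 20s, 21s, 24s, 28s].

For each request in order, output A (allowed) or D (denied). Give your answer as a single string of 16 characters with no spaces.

Tracking allowed requests in the window:
  req#1 t=0s: ALLOW
  req#2 t=1s: ALLOW
  req#3 t=1s: ALLOW
  req#4 t=2s: ALLOW
  req#5 t=4s: ALLOW
  req#6 t=5s: DENY
  req#7 t=8s: DENY
  req#8 t=9s: DENY
  req#9 t=10s: DENY
  req#10 t=14s: ALLOW
  req#11 t=15s: ALLOW
  req#12 t=17s: ALLOW
  req#13 t=20s: ALLOW
  req#14 t=21s: ALLOW
  req#15 t=24s: DENY
  req#16 t=28s: ALLOW

Answer: AAAAADDDDAAAAADA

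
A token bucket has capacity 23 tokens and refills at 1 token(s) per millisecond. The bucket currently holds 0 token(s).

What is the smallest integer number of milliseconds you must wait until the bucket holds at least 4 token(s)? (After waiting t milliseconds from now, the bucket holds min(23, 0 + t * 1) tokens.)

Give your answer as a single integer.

Answer: 4

Derivation:
Need 0 + t * 1 >= 4, so t >= 4/1.
Smallest integer t = ceil(4/1) = 4.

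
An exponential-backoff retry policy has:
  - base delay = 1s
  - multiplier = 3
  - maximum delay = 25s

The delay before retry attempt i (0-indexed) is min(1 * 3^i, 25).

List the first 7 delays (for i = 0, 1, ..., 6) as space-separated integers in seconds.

Computing each delay:
  i=0: min(1*3^0, 25) = 1
  i=1: min(1*3^1, 25) = 3
  i=2: min(1*3^2, 25) = 9
  i=3: min(1*3^3, 25) = 25
  i=4: min(1*3^4, 25) = 25
  i=5: min(1*3^5, 25) = 25
  i=6: min(1*3^6, 25) = 25

Answer: 1 3 9 25 25 25 25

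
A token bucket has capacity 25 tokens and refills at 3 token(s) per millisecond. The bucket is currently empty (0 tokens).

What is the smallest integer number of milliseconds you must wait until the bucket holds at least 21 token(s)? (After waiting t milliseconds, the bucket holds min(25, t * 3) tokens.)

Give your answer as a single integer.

Need t * 3 >= 21, so t >= 21/3.
Smallest integer t = ceil(21/3) = 7.

Answer: 7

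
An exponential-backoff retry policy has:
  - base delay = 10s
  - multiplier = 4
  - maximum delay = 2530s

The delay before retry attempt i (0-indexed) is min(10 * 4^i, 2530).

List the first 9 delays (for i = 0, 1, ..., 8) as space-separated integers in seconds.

Answer: 10 40 160 640 2530 2530 2530 2530 2530

Derivation:
Computing each delay:
  i=0: min(10*4^0, 2530) = 10
  i=1: min(10*4^1, 2530) = 40
  i=2: min(10*4^2, 2530) = 160
  i=3: min(10*4^3, 2530) = 640
  i=4: min(10*4^4, 2530) = 2530
  i=5: min(10*4^5, 2530) = 2530
  i=6: min(10*4^6, 2530) = 2530
  i=7: min(10*4^7, 2530) = 2530
  i=8: min(10*4^8, 2530) = 2530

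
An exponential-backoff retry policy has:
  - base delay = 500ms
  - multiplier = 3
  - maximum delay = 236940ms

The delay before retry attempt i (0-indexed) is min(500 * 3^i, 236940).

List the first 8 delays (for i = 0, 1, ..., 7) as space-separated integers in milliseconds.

Computing each delay:
  i=0: min(500*3^0, 236940) = 500
  i=1: min(500*3^1, 236940) = 1500
  i=2: min(500*3^2, 236940) = 4500
  i=3: min(500*3^3, 236940) = 13500
  i=4: min(500*3^4, 236940) = 40500
  i=5: min(500*3^5, 236940) = 121500
  i=6: min(500*3^6, 236940) = 236940
  i=7: min(500*3^7, 236940) = 236940

Answer: 500 1500 4500 13500 40500 121500 236940 236940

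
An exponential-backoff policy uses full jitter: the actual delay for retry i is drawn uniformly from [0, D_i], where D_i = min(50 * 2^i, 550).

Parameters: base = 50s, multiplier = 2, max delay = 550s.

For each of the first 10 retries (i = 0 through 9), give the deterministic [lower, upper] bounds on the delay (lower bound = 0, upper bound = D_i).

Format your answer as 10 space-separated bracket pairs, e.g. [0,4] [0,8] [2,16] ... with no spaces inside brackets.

Answer: [0,50] [0,100] [0,200] [0,400] [0,550] [0,550] [0,550] [0,550] [0,550] [0,550]

Derivation:
Computing bounds per retry:
  i=0: D_i=min(50*2^0,550)=50, bounds=[0,50]
  i=1: D_i=min(50*2^1,550)=100, bounds=[0,100]
  i=2: D_i=min(50*2^2,550)=200, bounds=[0,200]
  i=3: D_i=min(50*2^3,550)=400, bounds=[0,400]
  i=4: D_i=min(50*2^4,550)=550, bounds=[0,550]
  i=5: D_i=min(50*2^5,550)=550, bounds=[0,550]
  i=6: D_i=min(50*2^6,550)=550, bounds=[0,550]
  i=7: D_i=min(50*2^7,550)=550, bounds=[0,550]
  i=8: D_i=min(50*2^8,550)=550, bounds=[0,550]
  i=9: D_i=min(50*2^9,550)=550, bounds=[0,550]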